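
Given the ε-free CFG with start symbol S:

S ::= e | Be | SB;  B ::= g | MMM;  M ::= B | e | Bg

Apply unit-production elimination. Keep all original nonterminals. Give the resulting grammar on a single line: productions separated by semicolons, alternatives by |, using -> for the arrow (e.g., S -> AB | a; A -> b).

Unit productions: M->B.
Unit pairs (A ⇒* B via units): (M,B).
S: inherits non-unit rules of {S} → Be | SB | e.
B: inherits non-unit rules of {B} → MMM | g.
M: inherits non-unit rules of {B, M} → Bg | MMM | e | g.

S -> e | Be | SB; B -> g | MMM; M -> e | g | Bg | MMM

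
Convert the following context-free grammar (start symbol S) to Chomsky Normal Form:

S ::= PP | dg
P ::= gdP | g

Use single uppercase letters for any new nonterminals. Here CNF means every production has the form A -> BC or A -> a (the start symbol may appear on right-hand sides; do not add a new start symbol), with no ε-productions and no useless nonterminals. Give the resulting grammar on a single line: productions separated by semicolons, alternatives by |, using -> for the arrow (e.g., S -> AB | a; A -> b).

S -> BA | PP; A -> g; B -> d; C -> BP; P -> g | AC

No ε-productions.
No unit productions to eliminate.
TERM: introduce B -> d, A -> g and substitute in every rule of length ≥2.
BIN: P -> ABP becomes P -> AC, C -> BP.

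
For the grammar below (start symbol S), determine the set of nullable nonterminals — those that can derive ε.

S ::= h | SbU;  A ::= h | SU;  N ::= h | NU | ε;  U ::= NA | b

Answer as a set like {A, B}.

{N}

Directly nullable (have an ε-rule): {N}.
Not nullable: A, S, U — each has a terminal in every rule's right-hand side or depends on a non-nullable symbol.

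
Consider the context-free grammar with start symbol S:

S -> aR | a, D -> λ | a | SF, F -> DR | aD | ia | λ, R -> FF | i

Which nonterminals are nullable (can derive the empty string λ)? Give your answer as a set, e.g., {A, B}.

{D, F, R}

Directly nullable (have an ε-rule): {D, F}.
R is nullable via R -> FF (every symbol on the right is already known nullable).
Not nullable: S — each has a terminal in every rule's right-hand side or depends on a non-nullable symbol.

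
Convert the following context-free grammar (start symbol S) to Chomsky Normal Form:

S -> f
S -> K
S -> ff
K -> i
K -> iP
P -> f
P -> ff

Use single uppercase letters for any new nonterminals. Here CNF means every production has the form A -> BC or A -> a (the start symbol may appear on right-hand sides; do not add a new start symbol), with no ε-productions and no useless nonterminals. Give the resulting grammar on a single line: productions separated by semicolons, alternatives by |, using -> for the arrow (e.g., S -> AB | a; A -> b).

No ε-productions.
After unit-elimination: S -> f | i | ff | iP; K -> i | iP; P -> f | ff.
TERM: introduce B -> f, A -> i and substitute in every rule of length ≥2.
Drop unreachable/unproductive: K.

S -> f | i | AP | BB; A -> i; B -> f; P -> f | BB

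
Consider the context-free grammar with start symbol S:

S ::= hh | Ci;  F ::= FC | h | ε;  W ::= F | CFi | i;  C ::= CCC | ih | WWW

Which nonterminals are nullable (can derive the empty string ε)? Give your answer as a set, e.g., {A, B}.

{C, F, W}

Directly nullable (have an ε-rule): {F}.
W is nullable via W -> F (every symbol on the right is already known nullable).
C is nullable via C -> WWW (every symbol on the right is already known nullable).
Not nullable: S — each has a terminal in every rule's right-hand side or depends on a non-nullable symbol.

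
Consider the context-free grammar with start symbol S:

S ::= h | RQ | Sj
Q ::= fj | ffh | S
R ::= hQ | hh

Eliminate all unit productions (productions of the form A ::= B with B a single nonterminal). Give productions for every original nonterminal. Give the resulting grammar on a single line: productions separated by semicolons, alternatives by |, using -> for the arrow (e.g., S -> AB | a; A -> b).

Unit productions: Q->S.
Unit pairs (A ⇒* B via units): (Q,S).
S: inherits non-unit rules of {S} → RQ | Sj | h.
Q: inherits non-unit rules of {Q, S} → RQ | Sj | ffh | fj | h.
R: inherits non-unit rules of {R} → hQ | hh.

S -> h | RQ | Sj; Q -> h | RQ | Sj | fj | ffh; R -> hQ | hh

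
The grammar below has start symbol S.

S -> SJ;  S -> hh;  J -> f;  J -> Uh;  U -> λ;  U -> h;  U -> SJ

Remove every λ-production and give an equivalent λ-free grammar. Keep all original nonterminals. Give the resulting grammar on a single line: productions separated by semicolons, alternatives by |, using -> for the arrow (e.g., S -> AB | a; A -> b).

S -> SJ | hh; J -> f | h | Uh; U -> h | SJ

Nullable set: {U}.
J -> Uh: U nullable, giving Uh | h.
Drop U -> λ.
Unchanged (no nullable symbols): S -> SJ; S -> hh; J -> f; U -> SJ; U -> h.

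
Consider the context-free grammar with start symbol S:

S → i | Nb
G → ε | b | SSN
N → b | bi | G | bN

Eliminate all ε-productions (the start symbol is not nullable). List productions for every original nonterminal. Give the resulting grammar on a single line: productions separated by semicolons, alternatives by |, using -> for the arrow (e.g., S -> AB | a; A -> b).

S -> b | i | Nb; G -> b | SS | SSN; N -> G | b | bN | bi

Nullable set: {G, N}.
S -> Nb: N nullable, giving Nb | b.
Drop G -> ε.
G -> SSN: N nullable, giving SS | SSN.
N -> G: G nullable, giving G.
N -> bN: N nullable, giving b | bN.
Unchanged (no nullable symbols): S -> i; G -> b; N -> b; N -> bi.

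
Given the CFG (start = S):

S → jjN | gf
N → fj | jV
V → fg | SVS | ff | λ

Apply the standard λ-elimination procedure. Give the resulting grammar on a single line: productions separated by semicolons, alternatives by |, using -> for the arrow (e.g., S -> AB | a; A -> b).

S -> gf | jjN; N -> j | fj | jV; V -> SS | ff | fg | SVS

Nullable set: {V}.
N -> jV: V nullable, giving j | jV.
Drop V -> λ.
V -> SVS: V nullable, giving SS | SVS.
Unchanged (no nullable symbols): S -> gf; S -> jjN; N -> fj; V -> ff; V -> fg.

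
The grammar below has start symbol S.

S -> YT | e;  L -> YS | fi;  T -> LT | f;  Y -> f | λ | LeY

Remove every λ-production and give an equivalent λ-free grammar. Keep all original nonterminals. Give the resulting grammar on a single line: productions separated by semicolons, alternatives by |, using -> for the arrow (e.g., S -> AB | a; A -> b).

S -> T | e | YT; L -> S | YS | fi; T -> f | LT; Y -> f | Le | LeY

Nullable set: {Y}.
S -> YT: Y nullable, giving T | YT.
L -> YS: Y nullable, giving S | YS.
Drop Y -> λ.
Y -> LeY: Y nullable, giving Le | LeY.
Unchanged (no nullable symbols): S -> e; L -> fi; T -> LT; T -> f; Y -> f.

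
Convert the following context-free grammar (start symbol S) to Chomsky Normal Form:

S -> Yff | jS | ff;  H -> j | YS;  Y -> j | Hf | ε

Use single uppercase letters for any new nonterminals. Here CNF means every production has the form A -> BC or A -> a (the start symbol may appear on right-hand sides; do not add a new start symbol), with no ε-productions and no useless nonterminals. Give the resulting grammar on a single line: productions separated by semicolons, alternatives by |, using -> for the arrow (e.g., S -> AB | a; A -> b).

Nullable: {Y}; after ε-elimination: S -> ff | jS | Yff; H -> S | j | YS; Y -> j | Hf.
After unit-elimination: S -> ff | jS | Yff; H -> j | YS | ff | jS | Yff; Y -> j | Hf.
TERM: introduce A -> f, B -> j and substitute in every rule of length ≥2.
BIN: H -> YAA becomes H -> YC, C -> AA; S -> YAA becomes S -> YD, D -> AA.

S -> AA | BS | YD; A -> f; B -> j; C -> AA; D -> AA; H -> j | AA | BS | YC | YS; Y -> j | HA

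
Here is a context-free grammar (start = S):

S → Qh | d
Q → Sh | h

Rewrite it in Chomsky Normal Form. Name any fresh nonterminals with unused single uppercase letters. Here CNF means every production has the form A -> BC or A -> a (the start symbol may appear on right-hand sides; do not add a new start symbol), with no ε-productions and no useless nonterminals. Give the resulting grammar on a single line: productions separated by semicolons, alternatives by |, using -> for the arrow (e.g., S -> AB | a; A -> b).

S -> d | QA; A -> h; Q -> h | SA

No ε-productions.
No unit productions to eliminate.
TERM: introduce A -> h and substitute in every rule of length ≥2.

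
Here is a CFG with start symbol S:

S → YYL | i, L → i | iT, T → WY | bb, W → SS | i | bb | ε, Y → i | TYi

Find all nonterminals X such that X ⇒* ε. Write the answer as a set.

{W}

Directly nullable (have an ε-rule): {W}.
Not nullable: L, S, T, Y — each has a terminal in every rule's right-hand side or depends on a non-nullable symbol.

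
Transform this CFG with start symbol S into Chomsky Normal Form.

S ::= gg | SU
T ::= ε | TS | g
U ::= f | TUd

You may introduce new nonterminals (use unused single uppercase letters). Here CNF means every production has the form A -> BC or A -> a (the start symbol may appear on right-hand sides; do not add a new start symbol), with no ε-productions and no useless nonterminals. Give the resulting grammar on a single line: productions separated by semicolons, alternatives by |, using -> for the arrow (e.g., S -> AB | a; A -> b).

S -> AA | SU; A -> g; B -> d; C -> UB; T -> g | AA | SU | TS; U -> f | TC | UB

Nullable: {T}; after ε-elimination: S -> SU | gg; T -> S | g | TS; U -> f | Ud | TUd.
After unit-elimination: S -> SU | gg; T -> g | SU | TS | gg; U -> f | Ud | TUd.
TERM: introduce B -> d, A -> g and substitute in every rule of length ≥2.
BIN: U -> TUB becomes U -> TC, C -> UB.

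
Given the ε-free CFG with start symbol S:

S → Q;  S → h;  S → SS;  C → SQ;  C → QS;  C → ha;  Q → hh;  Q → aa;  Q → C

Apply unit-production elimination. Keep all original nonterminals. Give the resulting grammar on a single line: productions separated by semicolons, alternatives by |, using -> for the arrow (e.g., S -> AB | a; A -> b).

Unit productions: Q->C, S->Q.
Unit pairs (A ⇒* B via units): (Q,C), (S,C), (S,Q).
S: inherits non-unit rules of {C, Q, S} → QS | SQ | SS | aa | h | ha | hh.
C: inherits non-unit rules of {C} → QS | SQ | ha.
Q: inherits non-unit rules of {C, Q} → QS | SQ | aa | ha | hh.

S -> h | QS | SQ | SS | aa | ha | hh; C -> QS | SQ | ha; Q -> QS | SQ | aa | ha | hh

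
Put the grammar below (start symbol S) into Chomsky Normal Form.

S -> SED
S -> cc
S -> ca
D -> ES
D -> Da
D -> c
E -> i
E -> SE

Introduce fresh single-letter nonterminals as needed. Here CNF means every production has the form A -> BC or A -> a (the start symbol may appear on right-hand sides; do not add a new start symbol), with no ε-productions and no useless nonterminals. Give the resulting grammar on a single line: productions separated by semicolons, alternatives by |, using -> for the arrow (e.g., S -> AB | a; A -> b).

S -> BA | BB | SC; A -> a; B -> c; C -> ED; D -> c | DA | ES; E -> i | SE

No ε-productions.
No unit productions to eliminate.
TERM: introduce A -> a, B -> c and substitute in every rule of length ≥2.
BIN: S -> SED becomes S -> SC, C -> ED.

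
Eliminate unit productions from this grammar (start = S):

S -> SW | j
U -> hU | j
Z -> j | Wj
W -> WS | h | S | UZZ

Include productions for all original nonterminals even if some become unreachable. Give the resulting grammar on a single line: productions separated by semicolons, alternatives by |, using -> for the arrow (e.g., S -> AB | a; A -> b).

Unit productions: W->S.
Unit pairs (A ⇒* B via units): (W,S).
S: inherits non-unit rules of {S} → SW | j.
U: inherits non-unit rules of {U} → hU | j.
W: inherits non-unit rules of {S, W} → SW | UZZ | WS | h | j.
Z: inherits non-unit rules of {Z} → Wj | j.

S -> j | SW; U -> j | hU; W -> h | j | SW | WS | UZZ; Z -> j | Wj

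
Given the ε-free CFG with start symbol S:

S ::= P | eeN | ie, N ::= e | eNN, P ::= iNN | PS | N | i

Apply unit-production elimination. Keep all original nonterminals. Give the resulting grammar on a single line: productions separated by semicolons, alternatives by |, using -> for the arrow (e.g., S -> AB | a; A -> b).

S -> e | i | PS | ie | eNN | eeN | iNN; N -> e | eNN; P -> e | i | PS | eNN | iNN

Unit productions: P->N, S->P.
Unit pairs (A ⇒* B via units): (P,N), (S,N), (S,P).
S: inherits non-unit rules of {N, P, S} → PS | e | eNN | eeN | i | iNN | ie.
N: inherits non-unit rules of {N} → e | eNN.
P: inherits non-unit rules of {N, P} → PS | e | eNN | i | iNN.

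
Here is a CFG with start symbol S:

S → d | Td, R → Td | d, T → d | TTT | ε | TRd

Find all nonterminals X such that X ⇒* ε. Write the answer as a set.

Directly nullable (have an ε-rule): {T}.
Not nullable: R, S — each has a terminal in every rule's right-hand side or depends on a non-nullable symbol.

{T}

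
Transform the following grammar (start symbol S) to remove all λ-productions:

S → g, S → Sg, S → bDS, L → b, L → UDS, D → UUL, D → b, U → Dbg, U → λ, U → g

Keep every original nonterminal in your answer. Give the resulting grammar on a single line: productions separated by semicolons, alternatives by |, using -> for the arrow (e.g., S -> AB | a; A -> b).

Nullable set: {U}.
D -> UUL: U, U nullable, giving L | UL | UUL.
L -> UDS: U nullable, giving DS | UDS.
Drop U -> λ.
Unchanged (no nullable symbols): S -> Sg; S -> bDS; S -> g; D -> b; L -> b; U -> Dbg; U -> g.

S -> g | Sg | bDS; D -> L | b | UL | UUL; L -> b | DS | UDS; U -> g | Dbg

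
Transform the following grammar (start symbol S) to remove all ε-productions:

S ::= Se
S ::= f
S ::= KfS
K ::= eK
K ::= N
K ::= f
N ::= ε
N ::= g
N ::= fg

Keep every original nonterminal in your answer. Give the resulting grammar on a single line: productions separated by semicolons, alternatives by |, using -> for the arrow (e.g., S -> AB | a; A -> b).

S -> f | Se | fS | KfS; K -> N | e | f | eK; N -> g | fg

Nullable set: {K, N}.
S -> KfS: K nullable, giving KfS | fS.
K -> N: N nullable, giving N.
K -> eK: K nullable, giving e | eK.
Drop N -> ε.
Unchanged (no nullable symbols): S -> Se; S -> f; K -> f; N -> fg; N -> g.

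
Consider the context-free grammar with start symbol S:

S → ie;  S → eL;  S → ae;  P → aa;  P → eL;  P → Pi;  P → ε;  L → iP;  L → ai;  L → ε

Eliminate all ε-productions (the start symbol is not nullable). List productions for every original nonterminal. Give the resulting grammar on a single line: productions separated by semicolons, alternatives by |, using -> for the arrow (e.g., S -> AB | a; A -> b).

Nullable set: {L, P}.
S -> eL: L nullable, giving e | eL.
Drop L -> ε.
L -> iP: P nullable, giving i | iP.
Drop P -> ε.
P -> Pi: P nullable, giving Pi | i.
P -> eL: L nullable, giving e | eL.
Unchanged (no nullable symbols): S -> ae; S -> ie; L -> ai; P -> aa.

S -> e | ae | eL | ie; L -> i | ai | iP; P -> e | i | Pi | aa | eL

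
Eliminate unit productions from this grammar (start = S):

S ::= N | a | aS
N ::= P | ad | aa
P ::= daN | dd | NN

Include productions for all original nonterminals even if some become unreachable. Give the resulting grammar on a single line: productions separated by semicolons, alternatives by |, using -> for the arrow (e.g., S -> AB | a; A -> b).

S -> a | NN | aS | aa | ad | dd | daN; N -> NN | aa | ad | dd | daN; P -> NN | dd | daN

Unit productions: N->P, S->N.
Unit pairs (A ⇒* B via units): (N,P), (S,N), (S,P).
S: inherits non-unit rules of {N, P, S} → NN | a | aS | aa | ad | daN | dd.
N: inherits non-unit rules of {N, P} → NN | aa | ad | daN | dd.
P: inherits non-unit rules of {P} → NN | daN | dd.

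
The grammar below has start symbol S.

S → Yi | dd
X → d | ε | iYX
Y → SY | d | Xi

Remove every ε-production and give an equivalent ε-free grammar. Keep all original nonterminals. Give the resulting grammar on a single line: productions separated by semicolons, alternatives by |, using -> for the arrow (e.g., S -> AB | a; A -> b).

S -> Yi | dd; X -> d | iY | iYX; Y -> d | i | SY | Xi

Nullable set: {X}.
Drop X -> ε.
X -> iYX: X nullable, giving iY | iYX.
Y -> Xi: X nullable, giving Xi | i.
Unchanged (no nullable symbols): S -> Yi; S -> dd; X -> d; Y -> SY; Y -> d.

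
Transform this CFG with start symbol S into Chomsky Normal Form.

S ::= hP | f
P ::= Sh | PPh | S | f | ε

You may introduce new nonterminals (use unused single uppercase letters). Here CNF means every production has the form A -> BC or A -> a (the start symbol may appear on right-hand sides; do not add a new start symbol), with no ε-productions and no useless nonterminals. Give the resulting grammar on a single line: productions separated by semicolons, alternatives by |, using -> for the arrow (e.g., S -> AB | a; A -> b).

S -> f | h | AP; A -> h; B -> PA; P -> f | h | AP | PA | PB | SA

Nullable: {P}; after ε-elimination: S -> f | h | hP; P -> S | f | h | Ph | Sh | PPh.
After unit-elimination: S -> f | h | hP; P -> f | h | Ph | Sh | hP | PPh.
TERM: introduce A -> h and substitute in every rule of length ≥2.
BIN: P -> PPA becomes P -> PB, B -> PA.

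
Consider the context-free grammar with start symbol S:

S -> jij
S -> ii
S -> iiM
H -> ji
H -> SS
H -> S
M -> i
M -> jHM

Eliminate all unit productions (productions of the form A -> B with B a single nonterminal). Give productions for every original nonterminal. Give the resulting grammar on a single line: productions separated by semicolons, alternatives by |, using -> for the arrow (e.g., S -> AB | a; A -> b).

Unit productions: H->S.
Unit pairs (A ⇒* B via units): (H,S).
S: inherits non-unit rules of {S} → ii | iiM | jij.
H: inherits non-unit rules of {H, S} → SS | ii | iiM | ji | jij.
M: inherits non-unit rules of {M} → i | jHM.

S -> ii | iiM | jij; H -> SS | ii | ji | iiM | jij; M -> i | jHM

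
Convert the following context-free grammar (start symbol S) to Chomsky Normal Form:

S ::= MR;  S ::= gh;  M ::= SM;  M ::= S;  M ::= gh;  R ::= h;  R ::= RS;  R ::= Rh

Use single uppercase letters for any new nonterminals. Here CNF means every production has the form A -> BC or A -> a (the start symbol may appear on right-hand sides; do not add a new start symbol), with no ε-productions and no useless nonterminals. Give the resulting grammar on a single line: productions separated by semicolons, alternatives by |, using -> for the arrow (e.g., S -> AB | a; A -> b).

S -> AB | MR; A -> g; B -> h; M -> AB | MR | SM; R -> h | RB | RS

No ε-productions.
After unit-elimination: S -> MR | gh; M -> MR | SM | gh; R -> h | RS | Rh.
TERM: introduce A -> g, B -> h and substitute in every rule of length ≥2.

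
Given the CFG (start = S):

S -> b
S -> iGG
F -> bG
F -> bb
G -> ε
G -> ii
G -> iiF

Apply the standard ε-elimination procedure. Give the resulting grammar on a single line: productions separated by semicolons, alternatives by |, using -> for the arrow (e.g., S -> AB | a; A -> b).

Nullable set: {G}.
S -> iGG: G, G nullable, giving i | iG | iGG.
F -> bG: G nullable, giving b | bG.
Drop G -> ε.
Unchanged (no nullable symbols): S -> b; F -> bb; G -> ii; G -> iiF.

S -> b | i | iG | iGG; F -> b | bG | bb; G -> ii | iiF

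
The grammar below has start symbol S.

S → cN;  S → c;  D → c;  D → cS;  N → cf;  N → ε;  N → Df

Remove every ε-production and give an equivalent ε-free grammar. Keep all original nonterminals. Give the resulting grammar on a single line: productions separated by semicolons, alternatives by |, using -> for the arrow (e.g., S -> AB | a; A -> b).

Nullable set: {N}.
S -> cN: N nullable, giving c | cN.
Drop N -> ε.
Unchanged (no nullable symbols): S -> c; D -> c; D -> cS; N -> Df; N -> cf.

S -> c | cN; D -> c | cS; N -> Df | cf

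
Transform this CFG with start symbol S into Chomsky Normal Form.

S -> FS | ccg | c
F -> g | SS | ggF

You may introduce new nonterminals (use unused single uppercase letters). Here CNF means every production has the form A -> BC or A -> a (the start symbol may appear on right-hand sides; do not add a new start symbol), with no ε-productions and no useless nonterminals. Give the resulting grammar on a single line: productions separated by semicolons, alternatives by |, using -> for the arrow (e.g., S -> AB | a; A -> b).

No ε-productions.
No unit productions to eliminate.
TERM: introduce B -> c, A -> g and substitute in every rule of length ≥2.
BIN: F -> AAF becomes F -> AC, C -> AF; S -> BBA becomes S -> BD, D -> BA.

S -> c | BD | FS; A -> g; B -> c; C -> AF; D -> BA; F -> g | AC | SS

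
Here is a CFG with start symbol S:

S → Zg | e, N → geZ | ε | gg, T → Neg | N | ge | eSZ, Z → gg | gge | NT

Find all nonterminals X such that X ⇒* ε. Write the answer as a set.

Directly nullable (have an ε-rule): {N}.
T is nullable via T -> N (every symbol on the right is already known nullable).
Z is nullable via Z -> NT (every symbol on the right is already known nullable).
Not nullable: S — each has a terminal in every rule's right-hand side or depends on a non-nullable symbol.

{N, T, Z}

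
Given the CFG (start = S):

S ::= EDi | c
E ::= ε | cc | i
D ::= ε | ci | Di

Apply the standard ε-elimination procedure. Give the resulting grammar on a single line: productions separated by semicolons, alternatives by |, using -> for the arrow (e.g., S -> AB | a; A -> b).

Nullable set: {D, E}.
S -> EDi: E, D nullable, giving Di | EDi | Ei | i.
Drop D -> ε.
D -> Di: D nullable, giving Di | i.
Drop E -> ε.
Unchanged (no nullable symbols): S -> c; D -> ci; E -> cc; E -> i.

S -> c | i | Di | Ei | EDi; D -> i | Di | ci; E -> i | cc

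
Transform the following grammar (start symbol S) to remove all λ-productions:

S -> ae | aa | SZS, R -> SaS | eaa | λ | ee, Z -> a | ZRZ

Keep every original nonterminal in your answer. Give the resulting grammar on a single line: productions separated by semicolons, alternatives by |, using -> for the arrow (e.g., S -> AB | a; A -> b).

S -> aa | ae | SZS; R -> ee | SaS | eaa; Z -> a | ZZ | ZRZ

Nullable set: {R}.
Drop R -> λ.
Z -> ZRZ: R nullable, giving ZRZ | ZZ.
Unchanged (no nullable symbols): S -> SZS; S -> aa; S -> ae; R -> SaS; R -> eaa; R -> ee; Z -> a.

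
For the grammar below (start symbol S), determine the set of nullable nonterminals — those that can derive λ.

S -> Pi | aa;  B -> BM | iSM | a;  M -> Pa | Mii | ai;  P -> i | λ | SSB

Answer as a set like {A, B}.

Directly nullable (have an ε-rule): {P}.
Not nullable: B, M, S — each has a terminal in every rule's right-hand side or depends on a non-nullable symbol.

{P}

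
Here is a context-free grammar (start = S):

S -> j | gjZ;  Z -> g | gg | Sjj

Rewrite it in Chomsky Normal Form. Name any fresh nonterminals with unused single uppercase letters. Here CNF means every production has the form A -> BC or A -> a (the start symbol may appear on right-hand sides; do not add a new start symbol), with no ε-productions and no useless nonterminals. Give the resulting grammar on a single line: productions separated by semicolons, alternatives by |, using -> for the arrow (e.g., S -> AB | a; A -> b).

No ε-productions.
No unit productions to eliminate.
TERM: introduce A -> g, B -> j and substitute in every rule of length ≥2.
BIN: S -> ABZ becomes S -> AC, C -> BZ; Z -> SBB becomes Z -> SD, D -> BB.

S -> j | AC; A -> g; B -> j; C -> BZ; D -> BB; Z -> g | AA | SD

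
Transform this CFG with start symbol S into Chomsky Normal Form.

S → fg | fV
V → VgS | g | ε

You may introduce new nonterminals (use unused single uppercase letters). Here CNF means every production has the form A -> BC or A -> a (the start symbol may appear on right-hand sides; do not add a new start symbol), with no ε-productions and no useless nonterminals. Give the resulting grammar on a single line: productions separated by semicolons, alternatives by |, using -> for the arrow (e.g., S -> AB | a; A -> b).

S -> f | AB | AV; A -> f; B -> g; C -> BS; V -> g | BS | VC

Nullable: {V}; after ε-elimination: S -> f | fV | fg; V -> g | gS | VgS.
No unit productions to eliminate.
TERM: introduce A -> f, B -> g and substitute in every rule of length ≥2.
BIN: V -> VBS becomes V -> VC, C -> BS.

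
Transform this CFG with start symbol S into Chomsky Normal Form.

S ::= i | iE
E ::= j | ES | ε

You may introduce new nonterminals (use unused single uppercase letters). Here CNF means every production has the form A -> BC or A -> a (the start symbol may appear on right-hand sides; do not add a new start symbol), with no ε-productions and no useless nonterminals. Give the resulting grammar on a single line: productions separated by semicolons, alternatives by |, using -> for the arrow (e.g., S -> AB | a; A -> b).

S -> i | AE; A -> i; E -> i | j | AE | ES

Nullable: {E}; after ε-elimination: S -> i | iE; E -> S | j | ES.
After unit-elimination: S -> i | iE; E -> i | j | ES | iE.
TERM: introduce A -> i and substitute in every rule of length ≥2.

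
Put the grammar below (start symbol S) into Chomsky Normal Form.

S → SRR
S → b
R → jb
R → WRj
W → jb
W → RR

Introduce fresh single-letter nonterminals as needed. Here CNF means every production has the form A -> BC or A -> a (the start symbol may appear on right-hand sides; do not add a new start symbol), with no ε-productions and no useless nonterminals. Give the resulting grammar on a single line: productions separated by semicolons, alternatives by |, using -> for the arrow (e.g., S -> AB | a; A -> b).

S -> b | SD; A -> j; B -> b; C -> RA; D -> RR; R -> AB | WC; W -> AB | RR

No ε-productions.
No unit productions to eliminate.
TERM: introduce B -> b, A -> j and substitute in every rule of length ≥2.
BIN: R -> WRA becomes R -> WC, C -> RA; S -> SRR becomes S -> SD, D -> RR.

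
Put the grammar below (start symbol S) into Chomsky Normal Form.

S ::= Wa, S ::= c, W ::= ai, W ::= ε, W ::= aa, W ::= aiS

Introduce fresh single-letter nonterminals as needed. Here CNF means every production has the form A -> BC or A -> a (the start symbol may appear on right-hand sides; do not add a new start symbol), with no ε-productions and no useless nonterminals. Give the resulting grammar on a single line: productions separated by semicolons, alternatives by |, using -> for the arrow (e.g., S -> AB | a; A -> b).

Nullable: {W}; after ε-elimination: S -> a | c | Wa; W -> aa | ai | aiS.
No unit productions to eliminate.
TERM: introduce A -> a, B -> i and substitute in every rule of length ≥2.
BIN: W -> ABS becomes W -> AC, C -> BS.

S -> a | c | WA; A -> a; B -> i; C -> BS; W -> AA | AB | AC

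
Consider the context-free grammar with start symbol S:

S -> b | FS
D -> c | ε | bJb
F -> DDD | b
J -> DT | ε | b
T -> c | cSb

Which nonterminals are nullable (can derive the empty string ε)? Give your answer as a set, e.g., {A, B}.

{D, F, J}

Directly nullable (have an ε-rule): {D, J}.
F is nullable via F -> DDD (every symbol on the right is already known nullable).
Not nullable: S, T — each has a terminal in every rule's right-hand side or depends on a non-nullable symbol.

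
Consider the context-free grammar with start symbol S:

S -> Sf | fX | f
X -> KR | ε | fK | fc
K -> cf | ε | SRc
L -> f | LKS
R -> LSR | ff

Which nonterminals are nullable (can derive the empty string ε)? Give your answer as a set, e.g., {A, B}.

Directly nullable (have an ε-rule): {K, X}.
Not nullable: L, R, S — each has a terminal in every rule's right-hand side or depends on a non-nullable symbol.

{K, X}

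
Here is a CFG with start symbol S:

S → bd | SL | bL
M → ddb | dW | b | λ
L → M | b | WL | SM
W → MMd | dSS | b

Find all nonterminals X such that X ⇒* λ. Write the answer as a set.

{L, M}

Directly nullable (have an ε-rule): {M}.
L is nullable via L -> M (every symbol on the right is already known nullable).
Not nullable: S, W — each has a terminal in every rule's right-hand side or depends on a non-nullable symbol.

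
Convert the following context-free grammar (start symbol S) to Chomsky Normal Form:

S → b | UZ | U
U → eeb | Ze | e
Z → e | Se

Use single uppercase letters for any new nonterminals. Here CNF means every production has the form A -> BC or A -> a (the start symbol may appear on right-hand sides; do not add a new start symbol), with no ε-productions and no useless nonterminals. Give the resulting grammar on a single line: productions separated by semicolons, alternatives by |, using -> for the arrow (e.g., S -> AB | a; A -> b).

S -> b | e | AC | UZ | ZA; A -> e; B -> b; C -> AB; D -> AB; U -> e | AD | ZA; Z -> e | SA

No ε-productions.
After unit-elimination: S -> b | e | UZ | Ze | eeb; U -> e | Ze | eeb; Z -> e | Se.
TERM: introduce B -> b, A -> e and substitute in every rule of length ≥2.
BIN: S -> AAB becomes S -> AC, C -> AB; U -> AAB becomes U -> AD, D -> AB.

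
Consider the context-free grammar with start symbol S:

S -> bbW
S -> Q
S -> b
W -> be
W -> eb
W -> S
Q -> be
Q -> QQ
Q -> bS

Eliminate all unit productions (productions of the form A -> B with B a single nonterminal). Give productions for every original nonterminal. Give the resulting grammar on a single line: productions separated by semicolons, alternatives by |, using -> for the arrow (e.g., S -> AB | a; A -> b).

S -> b | QQ | bS | be | bbW; Q -> QQ | bS | be; W -> b | QQ | bS | be | eb | bbW

Unit productions: S->Q, W->S.
Unit pairs (A ⇒* B via units): (S,Q), (W,Q), (W,S).
S: inherits non-unit rules of {Q, S} → QQ | b | bS | bbW | be.
Q: inherits non-unit rules of {Q} → QQ | bS | be.
W: inherits non-unit rules of {Q, S, W} → QQ | b | bS | bbW | be | eb.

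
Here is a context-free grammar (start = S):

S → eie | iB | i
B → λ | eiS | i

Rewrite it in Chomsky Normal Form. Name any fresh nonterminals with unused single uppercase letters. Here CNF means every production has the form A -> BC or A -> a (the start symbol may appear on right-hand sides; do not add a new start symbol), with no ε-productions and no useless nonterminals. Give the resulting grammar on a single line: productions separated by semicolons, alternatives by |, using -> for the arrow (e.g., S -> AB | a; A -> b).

Nullable: {B}; after ε-elimination: S -> i | iB | eie; B -> i | eiS.
No unit productions to eliminate.
TERM: introduce A -> e, C -> i and substitute in every rule of length ≥2.
BIN: B -> ACS becomes B -> AD, D -> CS; S -> ACA becomes S -> AE, E -> CA.

S -> i | AE | CB; A -> e; B -> i | AD; C -> i; D -> CS; E -> CA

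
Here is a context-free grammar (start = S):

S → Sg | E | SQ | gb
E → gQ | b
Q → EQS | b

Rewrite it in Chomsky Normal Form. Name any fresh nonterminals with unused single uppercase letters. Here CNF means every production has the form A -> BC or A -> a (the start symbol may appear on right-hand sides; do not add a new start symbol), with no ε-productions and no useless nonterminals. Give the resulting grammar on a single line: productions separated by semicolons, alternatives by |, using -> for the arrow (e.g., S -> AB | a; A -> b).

S -> b | AB | AQ | SA | SQ; A -> g; B -> b; C -> QS; E -> b | AQ; Q -> b | EC

No ε-productions.
After unit-elimination: S -> b | SQ | Sg | gQ | gb; E -> b | gQ; Q -> b | EQS.
TERM: introduce B -> b, A -> g and substitute in every rule of length ≥2.
BIN: Q -> EQS becomes Q -> EC, C -> QS.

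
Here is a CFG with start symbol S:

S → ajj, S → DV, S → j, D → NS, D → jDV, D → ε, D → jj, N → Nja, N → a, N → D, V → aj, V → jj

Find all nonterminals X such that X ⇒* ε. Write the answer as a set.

{D, N}

Directly nullable (have an ε-rule): {D}.
N is nullable via N -> D (every symbol on the right is already known nullable).
Not nullable: S, V — each has a terminal in every rule's right-hand side or depends on a non-nullable symbol.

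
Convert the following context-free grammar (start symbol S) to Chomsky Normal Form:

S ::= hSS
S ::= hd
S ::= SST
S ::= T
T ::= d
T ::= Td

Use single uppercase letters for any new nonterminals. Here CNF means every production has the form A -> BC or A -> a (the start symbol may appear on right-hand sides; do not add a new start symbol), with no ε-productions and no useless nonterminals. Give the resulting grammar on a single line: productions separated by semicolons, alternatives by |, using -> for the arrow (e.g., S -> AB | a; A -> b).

S -> d | BA | BC | SD | TA; A -> d; B -> h; C -> SS; D -> ST; T -> d | TA

No ε-productions.
After unit-elimination: S -> d | Td | hd | SST | hSS; T -> d | Td.
TERM: introduce A -> d, B -> h and substitute in every rule of length ≥2.
BIN: S -> BSS becomes S -> BC, C -> SS; S -> SST becomes S -> SD, D -> ST.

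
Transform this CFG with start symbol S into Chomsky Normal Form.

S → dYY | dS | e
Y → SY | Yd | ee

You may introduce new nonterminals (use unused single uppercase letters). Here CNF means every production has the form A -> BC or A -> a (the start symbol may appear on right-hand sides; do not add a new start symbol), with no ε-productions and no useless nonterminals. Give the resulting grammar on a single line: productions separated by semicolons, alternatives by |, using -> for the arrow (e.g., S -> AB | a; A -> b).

S -> e | AC | AS; A -> d; B -> e; C -> YY; Y -> BB | SY | YA

No ε-productions.
No unit productions to eliminate.
TERM: introduce A -> d, B -> e and substitute in every rule of length ≥2.
BIN: S -> AYY becomes S -> AC, C -> YY.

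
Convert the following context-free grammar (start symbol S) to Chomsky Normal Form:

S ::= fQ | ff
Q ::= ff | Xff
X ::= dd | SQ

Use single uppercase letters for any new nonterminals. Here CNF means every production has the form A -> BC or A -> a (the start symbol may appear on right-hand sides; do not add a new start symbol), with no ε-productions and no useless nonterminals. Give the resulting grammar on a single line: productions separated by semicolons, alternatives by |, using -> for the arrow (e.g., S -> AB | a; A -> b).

S -> AA | AQ; A -> f; B -> d; C -> AA; Q -> AA | XC; X -> BB | SQ

No ε-productions.
No unit productions to eliminate.
TERM: introduce B -> d, A -> f and substitute in every rule of length ≥2.
BIN: Q -> XAA becomes Q -> XC, C -> AA.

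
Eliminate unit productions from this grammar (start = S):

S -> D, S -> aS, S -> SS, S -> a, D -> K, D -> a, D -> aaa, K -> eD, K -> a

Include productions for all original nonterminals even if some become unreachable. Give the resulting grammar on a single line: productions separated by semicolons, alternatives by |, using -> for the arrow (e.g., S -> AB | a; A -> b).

S -> a | SS | aS | eD | aaa; D -> a | eD | aaa; K -> a | eD

Unit productions: D->K, S->D.
Unit pairs (A ⇒* B via units): (D,K), (S,D), (S,K).
S: inherits non-unit rules of {D, K, S} → SS | a | aS | aaa | eD.
D: inherits non-unit rules of {D, K} → a | aaa | eD.
K: inherits non-unit rules of {K} → a | eD.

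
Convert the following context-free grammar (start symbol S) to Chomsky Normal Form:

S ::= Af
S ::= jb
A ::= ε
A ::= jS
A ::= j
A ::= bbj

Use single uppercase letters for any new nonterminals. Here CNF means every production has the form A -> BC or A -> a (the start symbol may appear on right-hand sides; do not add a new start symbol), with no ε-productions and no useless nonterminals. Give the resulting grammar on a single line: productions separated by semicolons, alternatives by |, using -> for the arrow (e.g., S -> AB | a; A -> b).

Nullable: {A}; after ε-elimination: S -> f | Af | jb; A -> j | jS | bbj.
No unit productions to eliminate.
TERM: introduce B -> b, D -> f, C -> j and substitute in every rule of length ≥2.
BIN: A -> BBC becomes A -> BE, E -> BC.

S -> f | AD | CB; A -> j | BE | CS; B -> b; C -> j; D -> f; E -> BC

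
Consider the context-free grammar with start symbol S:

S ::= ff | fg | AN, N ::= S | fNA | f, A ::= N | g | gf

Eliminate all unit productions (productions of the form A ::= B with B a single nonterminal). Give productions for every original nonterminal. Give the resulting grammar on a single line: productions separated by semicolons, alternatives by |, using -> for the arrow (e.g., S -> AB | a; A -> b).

S -> AN | ff | fg; A -> f | g | AN | ff | fg | gf | fNA; N -> f | AN | ff | fg | fNA

Unit productions: A->N, N->S.
Unit pairs (A ⇒* B via units): (A,N), (A,S), (N,S).
S: inherits non-unit rules of {S} → AN | ff | fg.
A: inherits non-unit rules of {A, N, S} → AN | f | fNA | ff | fg | g | gf.
N: inherits non-unit rules of {N, S} → AN | f | fNA | ff | fg.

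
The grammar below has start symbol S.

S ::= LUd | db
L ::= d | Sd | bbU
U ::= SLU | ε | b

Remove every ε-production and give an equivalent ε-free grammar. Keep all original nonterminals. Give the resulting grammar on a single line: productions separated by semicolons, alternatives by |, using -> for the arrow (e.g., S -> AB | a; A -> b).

S -> Ld | db | LUd; L -> d | Sd | bb | bbU; U -> b | SL | SLU

Nullable set: {U}.
S -> LUd: U nullable, giving LUd | Ld.
L -> bbU: U nullable, giving bb | bbU.
Drop U -> ε.
U -> SLU: U nullable, giving SL | SLU.
Unchanged (no nullable symbols): S -> db; L -> Sd; L -> d; U -> b.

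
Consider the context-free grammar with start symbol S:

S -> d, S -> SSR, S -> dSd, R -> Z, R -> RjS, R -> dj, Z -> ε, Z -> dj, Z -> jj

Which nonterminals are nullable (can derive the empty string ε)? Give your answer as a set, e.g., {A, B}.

{R, Z}

Directly nullable (have an ε-rule): {Z}.
R is nullable via R -> Z (every symbol on the right is already known nullable).
Not nullable: S — each has a terminal in every rule's right-hand side or depends on a non-nullable symbol.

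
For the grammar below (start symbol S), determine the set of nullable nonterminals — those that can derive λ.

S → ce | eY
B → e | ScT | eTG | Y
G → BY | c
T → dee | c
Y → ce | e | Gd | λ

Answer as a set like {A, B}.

{B, G, Y}

Directly nullable (have an ε-rule): {Y}.
B is nullable via B -> Y (every symbol on the right is already known nullable).
G is nullable via G -> BY (every symbol on the right is already known nullable).
Not nullable: S, T — each has a terminal in every rule's right-hand side or depends on a non-nullable symbol.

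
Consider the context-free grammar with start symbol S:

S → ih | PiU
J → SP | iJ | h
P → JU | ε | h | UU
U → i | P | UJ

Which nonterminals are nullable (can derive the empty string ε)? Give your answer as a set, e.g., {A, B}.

Directly nullable (have an ε-rule): {P}.
U is nullable via U -> P (every symbol on the right is already known nullable).
Not nullable: J, S — each has a terminal in every rule's right-hand side or depends on a non-nullable symbol.

{P, U}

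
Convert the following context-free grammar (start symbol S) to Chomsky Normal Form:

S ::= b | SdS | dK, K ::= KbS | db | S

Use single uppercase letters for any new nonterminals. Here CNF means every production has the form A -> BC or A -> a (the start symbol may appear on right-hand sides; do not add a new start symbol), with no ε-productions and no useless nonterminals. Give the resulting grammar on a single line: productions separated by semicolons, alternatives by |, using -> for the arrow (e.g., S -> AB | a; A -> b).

No ε-productions.
After unit-elimination: S -> b | dK | SdS; K -> b | dK | db | KbS | SdS.
TERM: introduce A -> b, B -> d and substitute in every rule of length ≥2.
BIN: K -> KAS becomes K -> KC, C -> AS; K -> SBS becomes K -> SD, D -> BS; S -> SBS becomes S -> SE, E -> BS.

S -> b | BK | SE; A -> b; B -> d; C -> AS; D -> BS; E -> BS; K -> b | BA | BK | KC | SD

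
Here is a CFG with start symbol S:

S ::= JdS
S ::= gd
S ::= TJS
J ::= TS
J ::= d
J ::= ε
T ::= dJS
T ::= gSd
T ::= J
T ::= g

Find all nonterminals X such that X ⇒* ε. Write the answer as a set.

{J, T}

Directly nullable (have an ε-rule): {J}.
T is nullable via T -> J (every symbol on the right is already known nullable).
Not nullable: S — each has a terminal in every rule's right-hand side or depends on a non-nullable symbol.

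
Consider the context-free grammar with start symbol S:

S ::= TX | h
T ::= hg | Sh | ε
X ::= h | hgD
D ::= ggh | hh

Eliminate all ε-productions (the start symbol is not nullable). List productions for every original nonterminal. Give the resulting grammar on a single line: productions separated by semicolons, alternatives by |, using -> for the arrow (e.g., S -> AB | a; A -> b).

Nullable set: {T}.
S -> TX: T nullable, giving TX | X.
Drop T -> ε.
Unchanged (no nullable symbols): S -> h; D -> ggh; D -> hh; T -> Sh; T -> hg; X -> h; X -> hgD.

S -> X | h | TX; D -> hh | ggh; T -> Sh | hg; X -> h | hgD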